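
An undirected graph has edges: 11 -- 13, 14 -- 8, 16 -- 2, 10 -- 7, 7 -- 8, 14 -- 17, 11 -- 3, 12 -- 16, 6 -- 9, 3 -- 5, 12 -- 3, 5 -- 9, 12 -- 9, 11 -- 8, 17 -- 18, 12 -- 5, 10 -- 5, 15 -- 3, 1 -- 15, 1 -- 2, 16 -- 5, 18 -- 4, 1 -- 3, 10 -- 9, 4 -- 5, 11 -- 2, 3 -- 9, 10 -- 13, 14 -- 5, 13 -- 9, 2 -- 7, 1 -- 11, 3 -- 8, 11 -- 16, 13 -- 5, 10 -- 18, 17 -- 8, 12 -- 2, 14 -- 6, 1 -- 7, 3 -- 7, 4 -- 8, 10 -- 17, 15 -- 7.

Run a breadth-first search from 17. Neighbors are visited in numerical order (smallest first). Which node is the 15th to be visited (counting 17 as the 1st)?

12

Visit 17; enqueue 8, 10, 14, 18 → queue [8, 10, 14, 18]
Visit 8; enqueue 3, 4, 7, 11 → queue [10, 14, 18, 3, 4, 7, 11]
Visit 10; enqueue 5, 9, 13 → queue [14, 18, 3, 4, 7, 11, 5, 9, 13]
Visit 14; enqueue 6 → queue [18, 3, 4, 7, 11, 5, 9, 13, 6]
Visit 18 → queue [3, 4, 7, 11, 5, 9, 13, 6]
Visit 3; enqueue 1, 12, 15 → queue [4, 7, 11, 5, 9, 13, 6, 1, 12, 15]
Visit 4 → queue [7, 11, 5, 9, 13, 6, 1, 12, 15]
Visit 7; enqueue 2 → queue [11, 5, 9, 13, 6, 1, 12, 15, 2]
Visit 11; enqueue 16 → queue [5, 9, 13, 6, 1, 12, 15, 2, 16]
Visit 5 → queue [9, 13, 6, 1, 12, 15, 2, 16]
Visit 9 → queue [13, 6, 1, 12, 15, 2, 16]
Visit 13 → queue [6, 1, 12, 15, 2, 16]
Visit 6 → queue [1, 12, 15, 2, 16]
Visit 1 → queue [12, 15, 2, 16]
Visit 12 → queue [15, 2, 16]
Visit 15 → queue [2, 16]
Visit 2 → queue [16]
Visit 16 → queue []

Visit order: 17, 8, 10, 14, 18, 3, 4, 7, 11, 5, 9, 13, 6, 1, 12, 15, 2, 16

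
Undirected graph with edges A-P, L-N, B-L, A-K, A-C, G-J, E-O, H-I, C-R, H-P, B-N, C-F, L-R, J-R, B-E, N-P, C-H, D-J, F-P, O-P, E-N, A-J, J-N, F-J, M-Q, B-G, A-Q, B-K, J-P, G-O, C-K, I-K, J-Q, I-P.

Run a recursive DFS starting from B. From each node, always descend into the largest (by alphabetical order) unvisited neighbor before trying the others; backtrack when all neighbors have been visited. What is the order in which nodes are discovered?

Visit B
B → N
N → P
P → O
O → G
G → J
J → R
R → L
R → C
C → K
K → I
I → H
K → A
A → Q
Q → M
C → F
J → D
O → E

B, N, P, O, G, J, R, L, C, K, I, H, A, Q, M, F, D, E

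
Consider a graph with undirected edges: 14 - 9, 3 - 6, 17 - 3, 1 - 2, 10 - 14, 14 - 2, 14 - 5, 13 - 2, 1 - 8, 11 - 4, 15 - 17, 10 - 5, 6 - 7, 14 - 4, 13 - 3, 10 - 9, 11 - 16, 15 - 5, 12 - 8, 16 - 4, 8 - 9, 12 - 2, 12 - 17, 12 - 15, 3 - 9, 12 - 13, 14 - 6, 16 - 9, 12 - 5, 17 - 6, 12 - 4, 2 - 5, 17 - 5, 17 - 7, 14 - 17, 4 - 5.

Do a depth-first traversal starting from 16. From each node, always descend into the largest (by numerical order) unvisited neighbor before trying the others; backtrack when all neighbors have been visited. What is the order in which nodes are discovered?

Visit 16
16 → 11
11 → 4
4 → 14
14 → 17
17 → 15
15 → 12
12 → 13
13 → 3
3 → 9
9 → 10
10 → 5
5 → 2
2 → 1
1 → 8
3 → 6
6 → 7

16 -> 11 -> 4 -> 14 -> 17 -> 15 -> 12 -> 13 -> 3 -> 9 -> 10 -> 5 -> 2 -> 1 -> 8 -> 6 -> 7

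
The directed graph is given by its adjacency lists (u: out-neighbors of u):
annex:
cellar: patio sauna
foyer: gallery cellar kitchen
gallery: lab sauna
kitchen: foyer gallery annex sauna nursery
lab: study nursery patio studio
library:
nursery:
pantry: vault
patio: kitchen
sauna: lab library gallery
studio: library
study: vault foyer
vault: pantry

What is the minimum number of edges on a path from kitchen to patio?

3

Level 0: kitchen
Level 1: annex, foyer, gallery, nursery, sauna
Level 2: cellar, lab, library
Level 3: patio, studio, study
Level 4: vault
Level 5: pantry
patio first appears at level 3.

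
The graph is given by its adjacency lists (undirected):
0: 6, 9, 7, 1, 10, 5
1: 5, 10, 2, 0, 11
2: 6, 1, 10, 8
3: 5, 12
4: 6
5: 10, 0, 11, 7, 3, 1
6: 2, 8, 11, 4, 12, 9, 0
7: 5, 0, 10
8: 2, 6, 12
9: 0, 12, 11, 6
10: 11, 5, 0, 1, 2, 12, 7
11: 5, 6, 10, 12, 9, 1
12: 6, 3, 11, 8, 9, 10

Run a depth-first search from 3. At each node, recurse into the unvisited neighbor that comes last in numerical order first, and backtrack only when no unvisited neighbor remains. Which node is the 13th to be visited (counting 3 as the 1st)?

Visit 3
3 → 12
12 → 11
11 → 10
10 → 7
7 → 5
5 → 1
1 → 2
2 → 8
8 → 6
6 → 9
9 → 0
6 → 4

Visit order: 3, 12, 11, 10, 7, 5, 1, 2, 8, 6, 9, 0, 4

4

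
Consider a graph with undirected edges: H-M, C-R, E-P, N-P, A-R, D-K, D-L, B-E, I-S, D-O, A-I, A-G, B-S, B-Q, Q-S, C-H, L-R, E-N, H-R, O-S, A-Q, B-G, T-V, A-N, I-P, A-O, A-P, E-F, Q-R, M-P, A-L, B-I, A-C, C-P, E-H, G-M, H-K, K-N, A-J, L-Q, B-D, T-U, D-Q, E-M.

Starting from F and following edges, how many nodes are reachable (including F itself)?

19

BFS from F visits: F, E, P, N, M, H, B, I, C, A, K, G, R, S, Q, D, O, L, J
Reachable nodes: 19 of 22 total.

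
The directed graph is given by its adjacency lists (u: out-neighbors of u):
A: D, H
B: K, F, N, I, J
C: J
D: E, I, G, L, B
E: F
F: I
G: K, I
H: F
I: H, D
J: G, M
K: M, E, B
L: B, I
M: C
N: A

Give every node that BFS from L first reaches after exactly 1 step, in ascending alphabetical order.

Level 0: L
Level 1: B, I
Level 2: D, F, H, J, K, N
Level 3: A, E, G, M
Level 4: C

B, I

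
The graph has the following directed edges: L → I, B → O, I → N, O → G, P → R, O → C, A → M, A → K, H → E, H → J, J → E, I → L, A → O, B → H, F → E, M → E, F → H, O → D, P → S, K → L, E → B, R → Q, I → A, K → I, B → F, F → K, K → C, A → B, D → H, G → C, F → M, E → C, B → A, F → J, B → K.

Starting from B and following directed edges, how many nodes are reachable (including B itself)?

15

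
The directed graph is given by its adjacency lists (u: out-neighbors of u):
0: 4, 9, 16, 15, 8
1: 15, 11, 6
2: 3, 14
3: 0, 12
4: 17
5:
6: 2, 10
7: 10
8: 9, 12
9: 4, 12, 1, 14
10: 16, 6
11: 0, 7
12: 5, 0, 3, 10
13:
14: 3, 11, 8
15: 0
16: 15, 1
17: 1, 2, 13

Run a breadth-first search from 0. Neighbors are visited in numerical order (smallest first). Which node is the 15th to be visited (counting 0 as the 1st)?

Visit 0; enqueue 4, 8, 9, 15, 16 → queue [4, 8, 9, 15, 16]
Visit 4; enqueue 17 → queue [8, 9, 15, 16, 17]
Visit 8; enqueue 12 → queue [9, 15, 16, 17, 12]
Visit 9; enqueue 1, 14 → queue [15, 16, 17, 12, 1, 14]
Visit 15 → queue [16, 17, 12, 1, 14]
Visit 16 → queue [17, 12, 1, 14]
Visit 17; enqueue 2, 13 → queue [12, 1, 14, 2, 13]
Visit 12; enqueue 3, 5, 10 → queue [1, 14, 2, 13, 3, 5, 10]
Visit 1; enqueue 6, 11 → queue [14, 2, 13, 3, 5, 10, 6, 11]
Visit 14 → queue [2, 13, 3, 5, 10, 6, 11]
Visit 2 → queue [13, 3, 5, 10, 6, 11]
Visit 13 → queue [3, 5, 10, 6, 11]
Visit 3 → queue [5, 10, 6, 11]
Visit 5 → queue [10, 6, 11]
Visit 10 → queue [6, 11]
Visit 6 → queue [11]
Visit 11; enqueue 7 → queue [7]
Visit 7 → queue []

Visit order: 0, 4, 8, 9, 15, 16, 17, 12, 1, 14, 2, 13, 3, 5, 10, 6, 11, 7

10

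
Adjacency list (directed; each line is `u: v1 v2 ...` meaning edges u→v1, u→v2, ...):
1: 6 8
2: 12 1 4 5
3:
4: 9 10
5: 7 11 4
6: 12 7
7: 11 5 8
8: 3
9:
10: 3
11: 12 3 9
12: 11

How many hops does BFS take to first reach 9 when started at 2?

2

Level 0: 2
Level 1: 1, 4, 5, 12
Level 2: 6, 7, 8, 9, 10, 11
Level 3: 3
9 first appears at level 2.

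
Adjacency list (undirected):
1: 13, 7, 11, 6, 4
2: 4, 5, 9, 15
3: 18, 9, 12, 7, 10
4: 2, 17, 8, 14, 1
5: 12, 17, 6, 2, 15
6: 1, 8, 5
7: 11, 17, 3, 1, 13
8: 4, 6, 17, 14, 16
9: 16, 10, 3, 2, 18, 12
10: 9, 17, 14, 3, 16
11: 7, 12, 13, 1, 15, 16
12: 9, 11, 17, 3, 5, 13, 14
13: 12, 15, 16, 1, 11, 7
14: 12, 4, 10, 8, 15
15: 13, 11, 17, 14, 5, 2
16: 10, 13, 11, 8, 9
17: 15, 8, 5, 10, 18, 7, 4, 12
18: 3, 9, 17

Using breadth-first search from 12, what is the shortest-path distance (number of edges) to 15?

Level 0: 12
Level 1: 3, 5, 9, 11, 13, 14, 17
Level 2: 1, 2, 4, 6, 7, 8, 10, 15, 16, 18
15 first appears at level 2.

2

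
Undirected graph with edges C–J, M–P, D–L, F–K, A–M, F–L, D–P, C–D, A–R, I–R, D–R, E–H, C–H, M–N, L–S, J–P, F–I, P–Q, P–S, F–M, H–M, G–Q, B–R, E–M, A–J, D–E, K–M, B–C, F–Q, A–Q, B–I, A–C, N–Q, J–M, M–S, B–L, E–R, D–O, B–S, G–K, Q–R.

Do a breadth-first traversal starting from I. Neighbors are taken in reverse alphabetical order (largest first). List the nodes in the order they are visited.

I, R, F, B, Q, E, D, A, M, L, K, S, C, P, N, G, H, O, J

Visit I; enqueue R, F, B → queue [R, F, B]
Visit R; enqueue Q, E, D, A → queue [F, B, Q, E, D, A]
Visit F; enqueue M, L, K → queue [B, Q, E, D, A, M, L, K]
Visit B; enqueue S, C → queue [Q, E, D, A, M, L, K, S, C]
Visit Q; enqueue P, N, G → queue [E, D, A, M, L, K, S, C, P, N, G]
Visit E; enqueue H → queue [D, A, M, L, K, S, C, P, N, G, H]
Visit D; enqueue O → queue [A, M, L, K, S, C, P, N, G, H, O]
Visit A; enqueue J → queue [M, L, K, S, C, P, N, G, H, O, J]
Visit M → queue [L, K, S, C, P, N, G, H, O, J]
Visit L → queue [K, S, C, P, N, G, H, O, J]
Visit K → queue [S, C, P, N, G, H, O, J]
Visit S → queue [C, P, N, G, H, O, J]
Visit C → queue [P, N, G, H, O, J]
Visit P → queue [N, G, H, O, J]
Visit N → queue [G, H, O, J]
Visit G → queue [H, O, J]
Visit H → queue [O, J]
Visit O → queue [J]
Visit J → queue []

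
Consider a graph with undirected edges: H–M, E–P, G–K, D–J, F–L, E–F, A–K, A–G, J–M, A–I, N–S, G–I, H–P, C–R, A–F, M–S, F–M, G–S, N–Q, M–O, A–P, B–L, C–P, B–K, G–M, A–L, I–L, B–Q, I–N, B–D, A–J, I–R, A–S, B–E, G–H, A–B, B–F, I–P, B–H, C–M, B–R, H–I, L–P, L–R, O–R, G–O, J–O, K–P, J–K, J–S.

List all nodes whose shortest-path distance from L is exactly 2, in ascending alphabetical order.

Level 0: L
Level 1: A, B, F, I, P, R
Level 2: C, D, E, G, H, J, K, M, N, O, Q, S

C, D, E, G, H, J, K, M, N, O, Q, S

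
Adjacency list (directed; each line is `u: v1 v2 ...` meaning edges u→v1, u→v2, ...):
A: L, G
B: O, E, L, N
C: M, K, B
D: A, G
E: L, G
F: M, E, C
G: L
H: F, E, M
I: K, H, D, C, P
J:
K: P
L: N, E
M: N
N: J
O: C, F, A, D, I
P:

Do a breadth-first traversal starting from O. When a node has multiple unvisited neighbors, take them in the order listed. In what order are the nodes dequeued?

O → C → F → A → D → I → M → K → B → E → L → G → H → P → N → J

Visit O; enqueue C, F, A, D, I → queue [C, F, A, D, I]
Visit C; enqueue M, K, B → queue [F, A, D, I, M, K, B]
Visit F; enqueue E → queue [A, D, I, M, K, B, E]
Visit A; enqueue L, G → queue [D, I, M, K, B, E, L, G]
Visit D → queue [I, M, K, B, E, L, G]
Visit I; enqueue H, P → queue [M, K, B, E, L, G, H, P]
Visit M; enqueue N → queue [K, B, E, L, G, H, P, N]
Visit K → queue [B, E, L, G, H, P, N]
Visit B → queue [E, L, G, H, P, N]
Visit E → queue [L, G, H, P, N]
Visit L → queue [G, H, P, N]
Visit G → queue [H, P, N]
Visit H → queue [P, N]
Visit P → queue [N]
Visit N; enqueue J → queue [J]
Visit J → queue []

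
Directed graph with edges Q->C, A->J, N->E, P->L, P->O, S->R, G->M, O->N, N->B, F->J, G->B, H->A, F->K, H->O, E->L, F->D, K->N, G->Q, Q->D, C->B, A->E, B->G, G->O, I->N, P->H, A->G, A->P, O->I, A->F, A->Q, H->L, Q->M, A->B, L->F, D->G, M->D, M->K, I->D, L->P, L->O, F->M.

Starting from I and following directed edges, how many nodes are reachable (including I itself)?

17

BFS from I visits: I, D, N, G, B, E, M, O, Q, L, K, C, F, P, J, H, A
Reachable nodes: 17 of 19 total.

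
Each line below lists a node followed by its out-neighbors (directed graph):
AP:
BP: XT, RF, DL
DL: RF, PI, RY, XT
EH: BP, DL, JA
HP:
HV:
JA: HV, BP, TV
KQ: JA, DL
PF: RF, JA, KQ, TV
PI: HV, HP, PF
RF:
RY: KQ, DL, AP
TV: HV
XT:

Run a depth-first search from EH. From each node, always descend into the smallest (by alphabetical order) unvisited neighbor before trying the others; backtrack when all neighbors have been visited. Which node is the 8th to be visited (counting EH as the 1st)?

JA

Visit EH
EH → BP
BP → DL
DL → PI
PI → HP
PI → HV
PI → PF
PF → JA
JA → TV
PF → KQ
PF → RF
DL → RY
RY → AP
DL → XT

Visit order: EH, BP, DL, PI, HP, HV, PF, JA, TV, KQ, RF, RY, AP, XT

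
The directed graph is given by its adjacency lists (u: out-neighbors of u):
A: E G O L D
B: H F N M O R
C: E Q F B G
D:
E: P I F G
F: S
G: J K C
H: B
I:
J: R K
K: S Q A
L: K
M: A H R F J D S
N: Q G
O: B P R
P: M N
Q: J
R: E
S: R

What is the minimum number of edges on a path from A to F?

Level 0: A
Level 1: D, E, G, L, O
Level 2: B, C, F, I, J, K, P, R
Level 3: H, M, N, Q, S
F first appears at level 2.

2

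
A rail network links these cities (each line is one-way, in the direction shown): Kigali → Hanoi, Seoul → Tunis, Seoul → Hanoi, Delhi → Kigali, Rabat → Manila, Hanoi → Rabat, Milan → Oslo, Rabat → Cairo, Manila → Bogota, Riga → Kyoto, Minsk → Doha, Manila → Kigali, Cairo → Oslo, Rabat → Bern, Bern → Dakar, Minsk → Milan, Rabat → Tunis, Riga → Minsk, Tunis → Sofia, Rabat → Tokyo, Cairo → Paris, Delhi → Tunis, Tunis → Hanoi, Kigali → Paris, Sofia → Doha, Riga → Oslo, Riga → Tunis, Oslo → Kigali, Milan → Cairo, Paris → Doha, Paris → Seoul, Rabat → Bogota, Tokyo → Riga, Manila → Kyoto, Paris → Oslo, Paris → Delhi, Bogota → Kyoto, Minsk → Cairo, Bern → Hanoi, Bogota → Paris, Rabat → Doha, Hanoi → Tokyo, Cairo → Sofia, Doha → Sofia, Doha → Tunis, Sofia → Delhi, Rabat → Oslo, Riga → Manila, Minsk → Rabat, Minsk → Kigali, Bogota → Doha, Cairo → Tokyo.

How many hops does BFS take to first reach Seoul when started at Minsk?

3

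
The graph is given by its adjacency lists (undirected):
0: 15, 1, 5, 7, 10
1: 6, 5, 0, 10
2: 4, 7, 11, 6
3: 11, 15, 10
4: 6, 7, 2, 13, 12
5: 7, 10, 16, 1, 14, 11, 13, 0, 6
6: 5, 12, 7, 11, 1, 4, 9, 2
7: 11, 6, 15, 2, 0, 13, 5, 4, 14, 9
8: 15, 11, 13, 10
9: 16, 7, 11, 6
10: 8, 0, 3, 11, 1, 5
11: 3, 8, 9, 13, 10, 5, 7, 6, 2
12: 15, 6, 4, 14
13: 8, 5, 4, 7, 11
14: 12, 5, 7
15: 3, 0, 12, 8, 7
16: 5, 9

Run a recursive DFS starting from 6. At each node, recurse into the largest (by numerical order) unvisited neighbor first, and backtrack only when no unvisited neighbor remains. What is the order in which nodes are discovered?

Visit 6
6 → 12
12 → 15
15 → 8
8 → 13
13 → 11
11 → 10
10 → 5
5 → 16
16 → 9
9 → 7
7 → 14
7 → 4
4 → 2
7 → 0
0 → 1
10 → 3

6 → 12 → 15 → 8 → 13 → 11 → 10 → 5 → 16 → 9 → 7 → 14 → 4 → 2 → 0 → 1 → 3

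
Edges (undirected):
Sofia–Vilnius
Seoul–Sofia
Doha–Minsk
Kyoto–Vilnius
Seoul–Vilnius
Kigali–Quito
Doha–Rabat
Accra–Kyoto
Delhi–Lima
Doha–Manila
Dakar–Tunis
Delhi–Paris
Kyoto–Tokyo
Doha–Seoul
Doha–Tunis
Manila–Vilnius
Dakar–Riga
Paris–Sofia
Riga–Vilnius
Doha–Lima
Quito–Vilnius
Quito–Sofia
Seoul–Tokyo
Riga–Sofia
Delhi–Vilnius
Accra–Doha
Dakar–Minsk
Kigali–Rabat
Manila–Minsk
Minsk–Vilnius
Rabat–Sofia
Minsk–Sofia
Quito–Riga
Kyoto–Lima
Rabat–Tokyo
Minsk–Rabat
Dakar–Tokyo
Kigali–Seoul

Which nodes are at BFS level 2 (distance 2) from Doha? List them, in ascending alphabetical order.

Level 0: Doha
Level 1: Accra, Lima, Manila, Minsk, Rabat, Seoul, Tunis
Level 2: Dakar, Delhi, Kigali, Kyoto, Sofia, Tokyo, Vilnius
Level 3: Paris, Quito, Riga

Dakar, Delhi, Kigali, Kyoto, Sofia, Tokyo, Vilnius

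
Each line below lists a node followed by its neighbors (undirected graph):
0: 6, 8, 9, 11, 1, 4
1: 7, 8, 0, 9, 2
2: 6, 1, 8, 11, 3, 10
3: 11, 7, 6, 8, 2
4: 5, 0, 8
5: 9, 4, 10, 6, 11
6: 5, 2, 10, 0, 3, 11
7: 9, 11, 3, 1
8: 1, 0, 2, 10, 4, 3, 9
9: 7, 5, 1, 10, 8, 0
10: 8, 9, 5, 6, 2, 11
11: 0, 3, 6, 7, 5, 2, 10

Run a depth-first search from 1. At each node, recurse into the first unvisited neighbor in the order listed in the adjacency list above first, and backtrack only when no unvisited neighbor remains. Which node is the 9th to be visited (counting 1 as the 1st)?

8

Visit 1
1 → 7
7 → 9
9 → 5
5 → 4
4 → 0
0 → 6
6 → 2
2 → 8
8 → 10
10 → 11
11 → 3

Visit order: 1, 7, 9, 5, 4, 0, 6, 2, 8, 10, 11, 3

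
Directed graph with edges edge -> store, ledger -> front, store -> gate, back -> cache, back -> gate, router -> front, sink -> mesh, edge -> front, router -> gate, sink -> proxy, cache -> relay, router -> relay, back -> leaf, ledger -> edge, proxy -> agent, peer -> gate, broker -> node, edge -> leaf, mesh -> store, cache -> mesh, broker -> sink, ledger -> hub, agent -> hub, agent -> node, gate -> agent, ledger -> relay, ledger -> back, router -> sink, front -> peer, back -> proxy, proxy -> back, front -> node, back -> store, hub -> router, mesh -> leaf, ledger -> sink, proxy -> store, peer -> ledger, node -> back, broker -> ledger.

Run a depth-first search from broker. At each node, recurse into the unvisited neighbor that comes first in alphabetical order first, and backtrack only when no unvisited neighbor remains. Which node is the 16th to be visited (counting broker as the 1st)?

Visit broker
broker → ledger
ledger → back
back → cache
cache → mesh
mesh → leaf
mesh → store
store → gate
gate → agent
agent → hub
hub → router
router → front
front → node
front → peer
router → relay
router → sink
sink → proxy
ledger → edge

Visit order: broker, ledger, back, cache, mesh, leaf, store, gate, agent, hub, router, front, node, peer, relay, sink, proxy, edge

sink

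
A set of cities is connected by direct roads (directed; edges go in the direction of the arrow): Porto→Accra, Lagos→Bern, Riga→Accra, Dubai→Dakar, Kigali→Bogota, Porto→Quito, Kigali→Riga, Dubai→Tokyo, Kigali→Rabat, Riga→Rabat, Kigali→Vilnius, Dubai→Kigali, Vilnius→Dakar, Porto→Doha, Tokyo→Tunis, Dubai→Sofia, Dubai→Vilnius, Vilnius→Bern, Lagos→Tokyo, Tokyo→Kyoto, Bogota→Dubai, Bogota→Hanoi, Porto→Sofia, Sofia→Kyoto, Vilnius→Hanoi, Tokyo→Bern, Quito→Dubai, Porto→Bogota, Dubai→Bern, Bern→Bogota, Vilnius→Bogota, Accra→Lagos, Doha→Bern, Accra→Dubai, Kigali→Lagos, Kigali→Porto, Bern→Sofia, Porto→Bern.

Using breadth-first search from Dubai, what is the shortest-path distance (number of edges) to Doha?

Level 0: Dubai
Level 1: Bern, Dakar, Kigali, Sofia, Tokyo, Vilnius
Level 2: Bogota, Hanoi, Kyoto, Lagos, Porto, Rabat, Riga, Tunis
Level 3: Accra, Doha, Quito
Doha first appears at level 3.

3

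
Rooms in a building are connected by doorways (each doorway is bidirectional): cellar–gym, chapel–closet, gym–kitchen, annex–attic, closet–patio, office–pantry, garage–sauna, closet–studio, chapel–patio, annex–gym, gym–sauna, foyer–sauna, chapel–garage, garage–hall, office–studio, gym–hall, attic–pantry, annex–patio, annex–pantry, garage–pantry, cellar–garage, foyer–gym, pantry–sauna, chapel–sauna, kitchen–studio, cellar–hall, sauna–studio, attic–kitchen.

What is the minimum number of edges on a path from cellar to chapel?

Level 0: cellar
Level 1: garage, gym, hall
Level 2: annex, chapel, foyer, kitchen, pantry, sauna
Level 3: attic, closet, office, patio, studio
chapel first appears at level 2.

2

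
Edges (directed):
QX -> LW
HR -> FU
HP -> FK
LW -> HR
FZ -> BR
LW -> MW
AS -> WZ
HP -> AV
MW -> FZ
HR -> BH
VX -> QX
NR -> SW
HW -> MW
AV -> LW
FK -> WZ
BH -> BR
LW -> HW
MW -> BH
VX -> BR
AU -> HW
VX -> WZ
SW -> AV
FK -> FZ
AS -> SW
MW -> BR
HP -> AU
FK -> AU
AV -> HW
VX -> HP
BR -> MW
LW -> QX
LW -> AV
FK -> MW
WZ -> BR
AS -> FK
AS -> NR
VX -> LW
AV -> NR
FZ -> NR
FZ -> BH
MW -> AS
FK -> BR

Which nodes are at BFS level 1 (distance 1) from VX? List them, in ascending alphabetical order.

BR, HP, LW, QX, WZ

Level 0: VX
Level 1: BR, HP, LW, QX, WZ
Level 2: AU, AV, FK, HR, HW, MW
Level 3: AS, BH, FU, FZ, NR
Level 4: SW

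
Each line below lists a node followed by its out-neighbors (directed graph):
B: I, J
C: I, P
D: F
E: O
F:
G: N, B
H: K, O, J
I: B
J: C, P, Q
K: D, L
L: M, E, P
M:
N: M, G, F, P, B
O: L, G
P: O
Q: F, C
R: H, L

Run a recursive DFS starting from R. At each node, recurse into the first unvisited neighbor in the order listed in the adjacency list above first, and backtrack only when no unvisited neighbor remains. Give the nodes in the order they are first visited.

R H K D F L M E O G N P B I J C Q

Visit R
R → H
H → K
K → D
D → F
K → L
L → M
L → E
E → O
O → G
G → N
N → P
N → B
B → I
B → J
J → C
J → Q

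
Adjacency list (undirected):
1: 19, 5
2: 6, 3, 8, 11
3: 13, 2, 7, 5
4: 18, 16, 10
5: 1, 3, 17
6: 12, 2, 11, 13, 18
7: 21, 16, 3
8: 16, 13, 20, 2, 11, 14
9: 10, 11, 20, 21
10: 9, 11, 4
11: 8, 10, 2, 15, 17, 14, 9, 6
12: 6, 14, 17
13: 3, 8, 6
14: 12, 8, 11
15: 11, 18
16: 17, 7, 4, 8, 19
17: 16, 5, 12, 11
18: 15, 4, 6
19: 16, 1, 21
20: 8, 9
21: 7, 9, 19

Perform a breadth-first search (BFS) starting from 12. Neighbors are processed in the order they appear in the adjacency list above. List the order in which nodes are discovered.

12 6 14 17 2 11 13 18 8 16 5 3 10 15 9 4 20 7 19 1 21

Visit 12; enqueue 6, 14, 17 → queue [6, 14, 17]
Visit 6; enqueue 2, 11, 13, 18 → queue [14, 17, 2, 11, 13, 18]
Visit 14; enqueue 8 → queue [17, 2, 11, 13, 18, 8]
Visit 17; enqueue 16, 5 → queue [2, 11, 13, 18, 8, 16, 5]
Visit 2; enqueue 3 → queue [11, 13, 18, 8, 16, 5, 3]
Visit 11; enqueue 10, 15, 9 → queue [13, 18, 8, 16, 5, 3, 10, 15, 9]
Visit 13 → queue [18, 8, 16, 5, 3, 10, 15, 9]
Visit 18; enqueue 4 → queue [8, 16, 5, 3, 10, 15, 9, 4]
Visit 8; enqueue 20 → queue [16, 5, 3, 10, 15, 9, 4, 20]
Visit 16; enqueue 7, 19 → queue [5, 3, 10, 15, 9, 4, 20, 7, 19]
Visit 5; enqueue 1 → queue [3, 10, 15, 9, 4, 20, 7, 19, 1]
Visit 3 → queue [10, 15, 9, 4, 20, 7, 19, 1]
Visit 10 → queue [15, 9, 4, 20, 7, 19, 1]
Visit 15 → queue [9, 4, 20, 7, 19, 1]
Visit 9; enqueue 21 → queue [4, 20, 7, 19, 1, 21]
Visit 4 → queue [20, 7, 19, 1, 21]
Visit 20 → queue [7, 19, 1, 21]
Visit 7 → queue [19, 1, 21]
Visit 19 → queue [1, 21]
Visit 1 → queue [21]
Visit 21 → queue []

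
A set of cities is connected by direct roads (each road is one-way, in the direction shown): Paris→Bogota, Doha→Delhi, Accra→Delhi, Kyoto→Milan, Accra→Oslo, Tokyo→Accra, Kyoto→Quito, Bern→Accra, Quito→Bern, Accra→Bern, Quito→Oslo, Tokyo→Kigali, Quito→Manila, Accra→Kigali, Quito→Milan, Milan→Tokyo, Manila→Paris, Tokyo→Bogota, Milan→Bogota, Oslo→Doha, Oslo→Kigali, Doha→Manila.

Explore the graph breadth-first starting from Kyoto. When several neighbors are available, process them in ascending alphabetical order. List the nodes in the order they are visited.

Kyoto, Milan, Quito, Bogota, Tokyo, Bern, Manila, Oslo, Accra, Kigali, Paris, Doha, Delhi

Visit Kyoto; enqueue Milan, Quito → queue [Milan, Quito]
Visit Milan; enqueue Bogota, Tokyo → queue [Quito, Bogota, Tokyo]
Visit Quito; enqueue Bern, Manila, Oslo → queue [Bogota, Tokyo, Bern, Manila, Oslo]
Visit Bogota → queue [Tokyo, Bern, Manila, Oslo]
Visit Tokyo; enqueue Accra, Kigali → queue [Bern, Manila, Oslo, Accra, Kigali]
Visit Bern → queue [Manila, Oslo, Accra, Kigali]
Visit Manila; enqueue Paris → queue [Oslo, Accra, Kigali, Paris]
Visit Oslo; enqueue Doha → queue [Accra, Kigali, Paris, Doha]
Visit Accra; enqueue Delhi → queue [Kigali, Paris, Doha, Delhi]
Visit Kigali → queue [Paris, Doha, Delhi]
Visit Paris → queue [Doha, Delhi]
Visit Doha → queue [Delhi]
Visit Delhi → queue []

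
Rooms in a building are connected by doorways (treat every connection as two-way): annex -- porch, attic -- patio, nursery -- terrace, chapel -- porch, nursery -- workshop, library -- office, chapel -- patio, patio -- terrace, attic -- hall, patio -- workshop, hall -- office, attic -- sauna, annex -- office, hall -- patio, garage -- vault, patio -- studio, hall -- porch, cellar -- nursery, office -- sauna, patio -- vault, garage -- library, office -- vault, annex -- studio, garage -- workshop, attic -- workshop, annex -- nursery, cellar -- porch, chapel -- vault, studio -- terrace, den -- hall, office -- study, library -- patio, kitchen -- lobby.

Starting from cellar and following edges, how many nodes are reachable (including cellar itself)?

BFS from cellar visits: cellar, porch, nursery, hall, chapel, annex, workshop, terrace, patio, office, den, attic, vault, studio, garage, library, study, sauna
Reachable nodes: 18 of 20 total.

18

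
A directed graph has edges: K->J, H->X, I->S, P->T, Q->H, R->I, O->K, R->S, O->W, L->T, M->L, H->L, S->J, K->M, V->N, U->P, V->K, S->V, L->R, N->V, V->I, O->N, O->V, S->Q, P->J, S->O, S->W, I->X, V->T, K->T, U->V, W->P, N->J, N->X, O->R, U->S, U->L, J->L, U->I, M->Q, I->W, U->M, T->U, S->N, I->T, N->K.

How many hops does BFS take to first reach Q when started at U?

2

Level 0: U
Level 1: I, L, M, P, S, V
Level 2: J, K, N, O, Q, R, T, W, X
Level 3: H
Q first appears at level 2.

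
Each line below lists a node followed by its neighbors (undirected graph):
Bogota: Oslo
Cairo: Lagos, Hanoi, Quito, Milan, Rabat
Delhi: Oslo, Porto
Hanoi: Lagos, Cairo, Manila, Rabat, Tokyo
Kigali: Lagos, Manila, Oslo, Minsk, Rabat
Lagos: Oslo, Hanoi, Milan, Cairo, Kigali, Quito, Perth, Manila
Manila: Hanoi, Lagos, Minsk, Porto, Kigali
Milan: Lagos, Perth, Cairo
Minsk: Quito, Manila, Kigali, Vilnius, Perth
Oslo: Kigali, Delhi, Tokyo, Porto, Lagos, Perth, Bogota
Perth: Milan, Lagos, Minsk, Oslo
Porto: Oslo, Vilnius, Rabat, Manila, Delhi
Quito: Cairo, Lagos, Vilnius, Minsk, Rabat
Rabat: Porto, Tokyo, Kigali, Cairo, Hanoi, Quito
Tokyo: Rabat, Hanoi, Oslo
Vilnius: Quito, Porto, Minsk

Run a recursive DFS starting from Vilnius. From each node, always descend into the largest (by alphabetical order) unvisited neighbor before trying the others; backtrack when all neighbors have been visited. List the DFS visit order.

Visit Vilnius
Vilnius → Quito
Quito → Rabat
Rabat → Tokyo
Tokyo → Oslo
Oslo → Porto
Porto → Manila
Manila → Minsk
Minsk → Perth
Perth → Milan
Milan → Lagos
Lagos → Kigali
Lagos → Hanoi
Hanoi → Cairo
Porto → Delhi
Oslo → Bogota

Vilnius, Quito, Rabat, Tokyo, Oslo, Porto, Manila, Minsk, Perth, Milan, Lagos, Kigali, Hanoi, Cairo, Delhi, Bogota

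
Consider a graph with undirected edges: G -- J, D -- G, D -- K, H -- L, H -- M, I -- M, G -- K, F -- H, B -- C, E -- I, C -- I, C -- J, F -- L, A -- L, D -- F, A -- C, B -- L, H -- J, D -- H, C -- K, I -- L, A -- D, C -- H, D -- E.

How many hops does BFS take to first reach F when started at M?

2

Level 0: M
Level 1: H, I
Level 2: C, D, E, F, J, L
Level 3: A, B, G, K
F first appears at level 2.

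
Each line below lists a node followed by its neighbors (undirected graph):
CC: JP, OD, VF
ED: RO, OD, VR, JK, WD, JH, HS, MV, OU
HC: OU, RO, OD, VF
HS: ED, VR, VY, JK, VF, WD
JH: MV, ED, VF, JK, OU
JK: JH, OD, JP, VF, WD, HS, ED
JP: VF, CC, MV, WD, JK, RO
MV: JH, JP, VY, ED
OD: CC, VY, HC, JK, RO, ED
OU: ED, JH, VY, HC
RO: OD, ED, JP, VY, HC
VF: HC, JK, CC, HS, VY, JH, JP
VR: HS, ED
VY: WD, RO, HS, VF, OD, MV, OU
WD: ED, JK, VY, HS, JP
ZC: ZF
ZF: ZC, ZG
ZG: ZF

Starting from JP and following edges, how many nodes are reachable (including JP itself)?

15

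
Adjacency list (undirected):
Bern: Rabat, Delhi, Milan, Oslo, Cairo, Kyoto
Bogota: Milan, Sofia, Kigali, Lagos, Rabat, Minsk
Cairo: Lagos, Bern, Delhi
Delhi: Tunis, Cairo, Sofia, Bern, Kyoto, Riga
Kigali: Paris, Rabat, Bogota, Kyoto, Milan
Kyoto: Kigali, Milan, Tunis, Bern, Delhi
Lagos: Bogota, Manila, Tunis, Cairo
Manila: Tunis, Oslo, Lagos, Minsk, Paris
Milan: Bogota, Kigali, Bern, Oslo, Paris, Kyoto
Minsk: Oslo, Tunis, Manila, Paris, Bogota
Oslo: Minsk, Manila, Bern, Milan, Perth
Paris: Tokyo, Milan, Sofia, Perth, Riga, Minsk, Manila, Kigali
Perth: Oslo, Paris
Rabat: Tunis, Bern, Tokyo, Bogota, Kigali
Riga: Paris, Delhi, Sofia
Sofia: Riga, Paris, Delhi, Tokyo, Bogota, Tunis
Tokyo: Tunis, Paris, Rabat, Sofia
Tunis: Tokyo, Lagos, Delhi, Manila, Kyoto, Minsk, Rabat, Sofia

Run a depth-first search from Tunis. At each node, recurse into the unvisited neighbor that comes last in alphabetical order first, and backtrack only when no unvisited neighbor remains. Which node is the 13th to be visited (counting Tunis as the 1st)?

Visit Tunis
Tunis → Tokyo
Tokyo → Sofia
Sofia → Riga
Riga → Paris
Paris → Perth
Perth → Oslo
Oslo → Minsk
Minsk → Manila
Manila → Lagos
Lagos → Cairo
Cairo → Delhi
Delhi → Kyoto
Kyoto → Milan
Milan → Kigali
Kigali → Rabat
Rabat → Bogota
Rabat → Bern

Visit order: Tunis, Tokyo, Sofia, Riga, Paris, Perth, Oslo, Minsk, Manila, Lagos, Cairo, Delhi, Kyoto, Milan, Kigali, Rabat, Bogota, Bern

Kyoto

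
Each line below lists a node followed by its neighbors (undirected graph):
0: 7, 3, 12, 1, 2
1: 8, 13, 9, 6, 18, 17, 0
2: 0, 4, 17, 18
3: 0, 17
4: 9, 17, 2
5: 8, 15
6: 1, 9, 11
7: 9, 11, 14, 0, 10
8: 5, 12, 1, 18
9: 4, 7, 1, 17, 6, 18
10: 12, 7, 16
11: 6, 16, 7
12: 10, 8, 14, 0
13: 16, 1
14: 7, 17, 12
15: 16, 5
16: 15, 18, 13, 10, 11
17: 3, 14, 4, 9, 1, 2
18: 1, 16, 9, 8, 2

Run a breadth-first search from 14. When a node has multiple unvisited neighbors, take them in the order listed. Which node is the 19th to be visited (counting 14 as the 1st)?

Visit 14; enqueue 7, 17, 12 → queue [7, 17, 12]
Visit 7; enqueue 9, 11, 0, 10 → queue [17, 12, 9, 11, 0, 10]
Visit 17; enqueue 3, 4, 1, 2 → queue [12, 9, 11, 0, 10, 3, 4, 1, 2]
Visit 12; enqueue 8 → queue [9, 11, 0, 10, 3, 4, 1, 2, 8]
Visit 9; enqueue 6, 18 → queue [11, 0, 10, 3, 4, 1, 2, 8, 6, 18]
Visit 11; enqueue 16 → queue [0, 10, 3, 4, 1, 2, 8, 6, 18, 16]
Visit 0 → queue [10, 3, 4, 1, 2, 8, 6, 18, 16]
Visit 10 → queue [3, 4, 1, 2, 8, 6, 18, 16]
Visit 3 → queue [4, 1, 2, 8, 6, 18, 16]
Visit 4 → queue [1, 2, 8, 6, 18, 16]
Visit 1; enqueue 13 → queue [2, 8, 6, 18, 16, 13]
Visit 2 → queue [8, 6, 18, 16, 13]
Visit 8; enqueue 5 → queue [6, 18, 16, 13, 5]
Visit 6 → queue [18, 16, 13, 5]
Visit 18 → queue [16, 13, 5]
Visit 16; enqueue 15 → queue [13, 5, 15]
Visit 13 → queue [5, 15]
Visit 5 → queue [15]
Visit 15 → queue []

Visit order: 14, 7, 17, 12, 9, 11, 0, 10, 3, 4, 1, 2, 8, 6, 18, 16, 13, 5, 15

15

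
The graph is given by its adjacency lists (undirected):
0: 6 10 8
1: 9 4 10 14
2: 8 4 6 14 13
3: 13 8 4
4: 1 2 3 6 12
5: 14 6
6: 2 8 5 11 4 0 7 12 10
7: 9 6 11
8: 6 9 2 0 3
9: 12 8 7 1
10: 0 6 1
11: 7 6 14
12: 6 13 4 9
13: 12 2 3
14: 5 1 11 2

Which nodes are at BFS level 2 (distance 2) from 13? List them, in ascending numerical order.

4, 6, 8, 9, 14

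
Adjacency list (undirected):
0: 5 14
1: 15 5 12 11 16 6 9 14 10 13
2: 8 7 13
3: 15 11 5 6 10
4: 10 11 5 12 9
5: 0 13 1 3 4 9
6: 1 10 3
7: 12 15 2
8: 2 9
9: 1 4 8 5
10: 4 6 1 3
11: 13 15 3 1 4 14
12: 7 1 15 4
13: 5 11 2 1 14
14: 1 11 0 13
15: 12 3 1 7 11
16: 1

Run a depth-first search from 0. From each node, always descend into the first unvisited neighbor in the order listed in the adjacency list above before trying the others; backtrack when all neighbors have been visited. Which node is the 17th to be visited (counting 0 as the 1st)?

14

Visit 0
0 → 5
5 → 13
13 → 11
11 → 15
15 → 12
12 → 7
7 → 2
2 → 8
8 → 9
9 → 1
1 → 16
1 → 6
6 → 10
10 → 4
10 → 3
1 → 14

Visit order: 0, 5, 13, 11, 15, 12, 7, 2, 8, 9, 1, 16, 6, 10, 4, 3, 14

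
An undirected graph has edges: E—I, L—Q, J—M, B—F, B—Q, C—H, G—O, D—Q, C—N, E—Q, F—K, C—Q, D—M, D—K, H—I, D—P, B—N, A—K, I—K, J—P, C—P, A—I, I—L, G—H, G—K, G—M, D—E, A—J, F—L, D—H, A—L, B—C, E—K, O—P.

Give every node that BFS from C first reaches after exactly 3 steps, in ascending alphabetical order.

Level 0: C
Level 1: B, H, N, P, Q
Level 2: D, E, F, G, I, J, L, O
Level 3: A, K, M

A, K, M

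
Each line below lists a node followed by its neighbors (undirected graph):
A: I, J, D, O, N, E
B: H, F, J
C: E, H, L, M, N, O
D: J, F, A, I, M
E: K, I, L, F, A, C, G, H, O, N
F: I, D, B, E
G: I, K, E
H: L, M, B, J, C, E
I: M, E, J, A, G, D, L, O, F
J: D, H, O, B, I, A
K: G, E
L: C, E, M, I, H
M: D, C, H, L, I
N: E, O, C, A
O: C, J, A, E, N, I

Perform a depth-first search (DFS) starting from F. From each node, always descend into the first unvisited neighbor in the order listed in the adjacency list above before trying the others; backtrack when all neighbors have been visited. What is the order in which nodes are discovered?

F, I, M, D, J, H, L, C, E, K, G, A, O, N, B

Visit F
F → I
I → M
M → D
D → J
J → H
H → L
L → C
C → E
E → K
K → G
E → A
A → O
O → N
H → B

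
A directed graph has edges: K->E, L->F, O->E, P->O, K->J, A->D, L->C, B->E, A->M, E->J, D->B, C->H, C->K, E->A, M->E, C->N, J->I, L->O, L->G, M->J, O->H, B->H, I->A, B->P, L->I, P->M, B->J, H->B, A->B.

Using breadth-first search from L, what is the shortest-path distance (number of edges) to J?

Level 0: L
Level 1: C, F, G, I, O
Level 2: A, E, H, K, N
Level 3: B, D, J, M
Level 4: P
J first appears at level 3.

3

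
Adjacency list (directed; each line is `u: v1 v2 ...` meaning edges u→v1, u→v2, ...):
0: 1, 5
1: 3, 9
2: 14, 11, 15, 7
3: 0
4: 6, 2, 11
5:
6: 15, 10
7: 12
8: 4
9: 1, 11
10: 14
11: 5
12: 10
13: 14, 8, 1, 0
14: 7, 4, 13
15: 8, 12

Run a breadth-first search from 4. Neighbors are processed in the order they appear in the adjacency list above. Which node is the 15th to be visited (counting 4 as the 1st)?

Visit 4; enqueue 6, 2, 11 → queue [6, 2, 11]
Visit 6; enqueue 15, 10 → queue [2, 11, 15, 10]
Visit 2; enqueue 14, 7 → queue [11, 15, 10, 14, 7]
Visit 11; enqueue 5 → queue [15, 10, 14, 7, 5]
Visit 15; enqueue 8, 12 → queue [10, 14, 7, 5, 8, 12]
Visit 10 → queue [14, 7, 5, 8, 12]
Visit 14; enqueue 13 → queue [7, 5, 8, 12, 13]
Visit 7 → queue [5, 8, 12, 13]
Visit 5 → queue [8, 12, 13]
Visit 8 → queue [12, 13]
Visit 12 → queue [13]
Visit 13; enqueue 1, 0 → queue [1, 0]
Visit 1; enqueue 3, 9 → queue [0, 3, 9]
Visit 0 → queue [3, 9]
Visit 3 → queue [9]
Visit 9 → queue []

Visit order: 4, 6, 2, 11, 15, 10, 14, 7, 5, 8, 12, 13, 1, 0, 3, 9

3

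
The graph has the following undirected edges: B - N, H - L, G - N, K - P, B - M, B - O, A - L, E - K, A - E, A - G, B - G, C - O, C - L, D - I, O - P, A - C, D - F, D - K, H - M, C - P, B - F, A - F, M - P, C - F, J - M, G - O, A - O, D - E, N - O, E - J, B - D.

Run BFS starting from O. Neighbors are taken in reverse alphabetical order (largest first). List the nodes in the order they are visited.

O, P, N, G, C, B, A, M, K, L, F, D, E, J, H, I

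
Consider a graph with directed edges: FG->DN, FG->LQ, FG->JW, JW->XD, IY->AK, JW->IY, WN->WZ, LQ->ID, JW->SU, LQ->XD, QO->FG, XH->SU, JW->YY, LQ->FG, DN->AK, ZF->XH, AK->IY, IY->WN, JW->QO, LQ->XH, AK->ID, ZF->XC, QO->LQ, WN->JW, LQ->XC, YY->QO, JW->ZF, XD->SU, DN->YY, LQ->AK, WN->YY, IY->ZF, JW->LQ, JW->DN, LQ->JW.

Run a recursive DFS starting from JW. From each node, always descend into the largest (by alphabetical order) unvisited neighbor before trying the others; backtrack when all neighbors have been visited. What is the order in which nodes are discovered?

JW -> ZF -> XH -> SU -> XC -> YY -> QO -> LQ -> XD -> ID -> FG -> DN -> AK -> IY -> WN -> WZ

Visit JW
JW → ZF
ZF → XH
XH → SU
ZF → XC
JW → YY
YY → QO
QO → LQ
LQ → XD
LQ → ID
LQ → FG
FG → DN
DN → AK
AK → IY
IY → WN
WN → WZ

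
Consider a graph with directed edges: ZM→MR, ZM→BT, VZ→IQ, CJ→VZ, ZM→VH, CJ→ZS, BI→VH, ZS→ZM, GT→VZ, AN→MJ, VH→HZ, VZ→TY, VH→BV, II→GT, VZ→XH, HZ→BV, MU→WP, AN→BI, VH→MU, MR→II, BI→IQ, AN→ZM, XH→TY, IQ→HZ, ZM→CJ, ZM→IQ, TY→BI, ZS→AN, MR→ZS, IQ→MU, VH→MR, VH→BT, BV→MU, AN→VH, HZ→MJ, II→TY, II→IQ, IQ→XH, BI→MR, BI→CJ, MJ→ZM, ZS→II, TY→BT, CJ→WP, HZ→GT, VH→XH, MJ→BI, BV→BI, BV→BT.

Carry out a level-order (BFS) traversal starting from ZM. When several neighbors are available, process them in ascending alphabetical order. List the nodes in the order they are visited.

Visit ZM; enqueue BT, CJ, IQ, MR, VH → queue [BT, CJ, IQ, MR, VH]
Visit BT → queue [CJ, IQ, MR, VH]
Visit CJ; enqueue VZ, WP, ZS → queue [IQ, MR, VH, VZ, WP, ZS]
Visit IQ; enqueue HZ, MU, XH → queue [MR, VH, VZ, WP, ZS, HZ, MU, XH]
Visit MR; enqueue II → queue [VH, VZ, WP, ZS, HZ, MU, XH, II]
Visit VH; enqueue BV → queue [VZ, WP, ZS, HZ, MU, XH, II, BV]
Visit VZ; enqueue TY → queue [WP, ZS, HZ, MU, XH, II, BV, TY]
Visit WP → queue [ZS, HZ, MU, XH, II, BV, TY]
Visit ZS; enqueue AN → queue [HZ, MU, XH, II, BV, TY, AN]
Visit HZ; enqueue GT, MJ → queue [MU, XH, II, BV, TY, AN, GT, MJ]
Visit MU → queue [XH, II, BV, TY, AN, GT, MJ]
Visit XH → queue [II, BV, TY, AN, GT, MJ]
Visit II → queue [BV, TY, AN, GT, MJ]
Visit BV; enqueue BI → queue [TY, AN, GT, MJ, BI]
Visit TY → queue [AN, GT, MJ, BI]
Visit AN → queue [GT, MJ, BI]
Visit GT → queue [MJ, BI]
Visit MJ → queue [BI]
Visit BI → queue []

ZM → BT → CJ → IQ → MR → VH → VZ → WP → ZS → HZ → MU → XH → II → BV → TY → AN → GT → MJ → BI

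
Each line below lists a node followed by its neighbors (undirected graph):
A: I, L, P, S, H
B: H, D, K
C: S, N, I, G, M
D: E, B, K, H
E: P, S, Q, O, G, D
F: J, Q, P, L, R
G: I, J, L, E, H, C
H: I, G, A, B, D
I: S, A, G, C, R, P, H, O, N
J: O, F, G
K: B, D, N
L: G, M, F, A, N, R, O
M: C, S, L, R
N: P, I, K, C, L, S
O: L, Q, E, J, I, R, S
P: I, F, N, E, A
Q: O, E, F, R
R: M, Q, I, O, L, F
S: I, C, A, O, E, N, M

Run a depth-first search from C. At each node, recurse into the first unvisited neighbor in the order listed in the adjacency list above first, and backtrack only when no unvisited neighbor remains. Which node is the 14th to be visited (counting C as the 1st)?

Visit C
C → S
S → I
I → A
A → L
L → G
G → J
J → O
O → Q
Q → E
E → P
P → F
F → R
R → M
P → N
N → K
K → B
B → H
H → D

Visit order: C, S, I, A, L, G, J, O, Q, E, P, F, R, M, N, K, B, H, D

M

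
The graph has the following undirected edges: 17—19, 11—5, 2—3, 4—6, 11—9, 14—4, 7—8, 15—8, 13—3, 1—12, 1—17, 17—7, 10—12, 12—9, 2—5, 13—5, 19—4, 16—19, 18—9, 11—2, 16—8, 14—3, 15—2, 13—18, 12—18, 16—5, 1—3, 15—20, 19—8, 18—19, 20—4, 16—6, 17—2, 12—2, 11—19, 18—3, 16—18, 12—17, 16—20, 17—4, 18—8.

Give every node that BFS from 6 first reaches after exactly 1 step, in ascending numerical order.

Level 0: 6
Level 1: 4, 16
Level 2: 5, 8, 14, 17, 18, 19, 20
Level 3: 1, 2, 3, 7, 9, 11, 12, 13, 15
Level 4: 10

4, 16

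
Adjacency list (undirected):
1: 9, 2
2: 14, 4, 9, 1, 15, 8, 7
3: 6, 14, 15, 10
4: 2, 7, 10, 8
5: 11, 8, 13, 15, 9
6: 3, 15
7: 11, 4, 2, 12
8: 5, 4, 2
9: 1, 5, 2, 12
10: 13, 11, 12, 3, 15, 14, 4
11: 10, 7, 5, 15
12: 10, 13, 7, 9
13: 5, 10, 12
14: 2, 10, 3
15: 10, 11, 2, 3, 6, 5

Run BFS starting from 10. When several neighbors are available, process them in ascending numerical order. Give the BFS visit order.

Visit 10; enqueue 3, 4, 11, 12, 13, 14, 15 → queue [3, 4, 11, 12, 13, 14, 15]
Visit 3; enqueue 6 → queue [4, 11, 12, 13, 14, 15, 6]
Visit 4; enqueue 2, 7, 8 → queue [11, 12, 13, 14, 15, 6, 2, 7, 8]
Visit 11; enqueue 5 → queue [12, 13, 14, 15, 6, 2, 7, 8, 5]
Visit 12; enqueue 9 → queue [13, 14, 15, 6, 2, 7, 8, 5, 9]
Visit 13 → queue [14, 15, 6, 2, 7, 8, 5, 9]
Visit 14 → queue [15, 6, 2, 7, 8, 5, 9]
Visit 15 → queue [6, 2, 7, 8, 5, 9]
Visit 6 → queue [2, 7, 8, 5, 9]
Visit 2; enqueue 1 → queue [7, 8, 5, 9, 1]
Visit 7 → queue [8, 5, 9, 1]
Visit 8 → queue [5, 9, 1]
Visit 5 → queue [9, 1]
Visit 9 → queue [1]
Visit 1 → queue []

10 -> 3 -> 4 -> 11 -> 12 -> 13 -> 14 -> 15 -> 6 -> 2 -> 7 -> 8 -> 5 -> 9 -> 1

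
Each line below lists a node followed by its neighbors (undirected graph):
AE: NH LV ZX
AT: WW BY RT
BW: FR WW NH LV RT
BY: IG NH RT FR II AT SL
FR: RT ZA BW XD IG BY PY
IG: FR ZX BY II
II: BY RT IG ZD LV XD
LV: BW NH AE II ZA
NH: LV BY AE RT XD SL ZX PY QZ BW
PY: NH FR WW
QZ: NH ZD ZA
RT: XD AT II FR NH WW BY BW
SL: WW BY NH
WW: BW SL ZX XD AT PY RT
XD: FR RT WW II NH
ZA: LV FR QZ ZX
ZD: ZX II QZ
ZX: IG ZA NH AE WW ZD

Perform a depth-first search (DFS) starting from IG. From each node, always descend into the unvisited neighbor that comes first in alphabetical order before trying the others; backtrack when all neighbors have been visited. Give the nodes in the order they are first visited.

Visit IG
IG → BY
BY → AT
AT → RT
RT → BW
BW → FR
FR → PY
PY → NH
NH → AE
AE → LV
LV → II
II → XD
XD → WW
WW → SL
WW → ZX
ZX → ZA
ZA → QZ
QZ → ZD

IG, BY, AT, RT, BW, FR, PY, NH, AE, LV, II, XD, WW, SL, ZX, ZA, QZ, ZD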